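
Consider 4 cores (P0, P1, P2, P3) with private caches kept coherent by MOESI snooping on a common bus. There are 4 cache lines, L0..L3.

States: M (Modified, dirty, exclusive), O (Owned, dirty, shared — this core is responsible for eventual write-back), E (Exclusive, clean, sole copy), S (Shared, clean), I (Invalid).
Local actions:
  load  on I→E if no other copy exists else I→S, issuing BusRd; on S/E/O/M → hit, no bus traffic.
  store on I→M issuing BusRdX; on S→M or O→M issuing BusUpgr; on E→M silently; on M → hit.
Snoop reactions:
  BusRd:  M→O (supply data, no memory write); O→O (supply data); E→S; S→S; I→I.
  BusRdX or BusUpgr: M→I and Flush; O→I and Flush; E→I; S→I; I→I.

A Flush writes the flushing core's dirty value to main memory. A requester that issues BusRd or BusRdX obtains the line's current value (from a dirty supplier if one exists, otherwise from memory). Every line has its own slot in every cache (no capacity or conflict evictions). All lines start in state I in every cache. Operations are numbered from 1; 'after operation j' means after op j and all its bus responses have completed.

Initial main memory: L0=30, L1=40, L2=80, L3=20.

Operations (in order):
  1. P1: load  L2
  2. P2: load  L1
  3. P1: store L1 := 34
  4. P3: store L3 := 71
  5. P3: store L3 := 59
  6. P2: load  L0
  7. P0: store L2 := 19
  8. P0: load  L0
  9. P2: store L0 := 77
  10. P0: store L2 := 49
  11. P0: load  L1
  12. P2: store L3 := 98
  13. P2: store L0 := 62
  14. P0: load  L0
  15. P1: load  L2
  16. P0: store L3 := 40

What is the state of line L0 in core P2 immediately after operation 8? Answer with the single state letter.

  op1 P1: load  L2 → I/E/I/I on L2; bus BusRd; mem=80
  op2 P2: load  L1 → I/I/E/I on L1; bus BusRd; mem=40
  op3 P1: store L1 := 34 → I/M/I/I on L1; bus BusRdX; mem=40
  op4 P3: store L3 := 71 → I/I/I/M on L3; bus BusRdX; mem=20
  op5 P3: store L3 := 59 → I/I/I/M on L3; bus (none); mem=20
  op6 P2: load  L0 → I/I/E/I on L0; bus BusRd; mem=30
  op7 P0: store L2 := 19 → M/I/I/I on L2; bus BusRdX; mem=80
  op8 P0: load  L0 → S/I/S/I on L0; bus BusRd; mem=30
  op9 P2: store L0 := 77 → I/I/M/I on L0; bus BusUpgr; mem=30
  op10 P0: store L2 := 49 → M/I/I/I on L2; bus (none); mem=80
  op11 P0: load  L1 → S/O/I/I on L1; bus BusRd; mem=40
  op12 P2: store L3 := 98 → I/I/M/I on L3; bus BusRdX Flush; mem=59
  op13 P2: store L0 := 62 → I/I/M/I on L0; bus (none); mem=30
  op14 P0: load  L0 → S/I/O/I on L0; bus BusRd; mem=30
  op15 P1: load  L2 → O/S/I/I on L2; bus BusRd; mem=80
  op16 P0: store L3 := 40 → M/I/I/I on L3; bus BusRdX Flush; mem=98

state = S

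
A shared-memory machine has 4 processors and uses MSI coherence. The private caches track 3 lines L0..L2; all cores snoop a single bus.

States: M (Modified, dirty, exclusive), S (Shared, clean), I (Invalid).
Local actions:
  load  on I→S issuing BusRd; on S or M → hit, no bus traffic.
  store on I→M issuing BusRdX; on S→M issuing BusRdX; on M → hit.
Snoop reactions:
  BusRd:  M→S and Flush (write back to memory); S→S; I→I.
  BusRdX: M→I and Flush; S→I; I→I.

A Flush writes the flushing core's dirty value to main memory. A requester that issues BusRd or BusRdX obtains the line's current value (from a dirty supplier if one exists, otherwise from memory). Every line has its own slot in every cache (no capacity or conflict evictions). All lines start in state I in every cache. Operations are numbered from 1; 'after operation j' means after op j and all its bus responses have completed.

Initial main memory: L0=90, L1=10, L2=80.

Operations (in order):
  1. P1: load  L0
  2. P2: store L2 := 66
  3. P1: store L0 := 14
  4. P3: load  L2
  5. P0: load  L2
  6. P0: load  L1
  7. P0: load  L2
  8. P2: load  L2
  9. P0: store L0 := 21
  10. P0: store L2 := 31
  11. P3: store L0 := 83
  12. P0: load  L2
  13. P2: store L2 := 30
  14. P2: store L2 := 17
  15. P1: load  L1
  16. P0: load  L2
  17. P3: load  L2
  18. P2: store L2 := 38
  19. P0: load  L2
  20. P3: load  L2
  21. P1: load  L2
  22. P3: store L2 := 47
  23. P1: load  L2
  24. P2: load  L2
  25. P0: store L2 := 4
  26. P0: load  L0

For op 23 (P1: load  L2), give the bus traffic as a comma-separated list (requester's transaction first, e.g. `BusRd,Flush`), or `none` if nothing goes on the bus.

bus = BusRd,Flush

1. P1: load  L0  bus=[BusRd]  L0: P0=I P1=S P2=I P3=I  mem[L0]=90
2. P2: store L2 := 66  bus=[BusRdX]  L2: P0=I P1=I P2=M P3=I  mem[L2]=80
3. P1: store L0 := 14  bus=[BusRdX]  L0: P0=I P1=M P2=I P3=I  mem[L0]=90
4. P3: load  L2  bus=[BusRd,Flush]  L2: P0=I P1=I P2=S P3=S  mem[L2]=66
5. P0: load  L2  bus=[BusRd]  L2: P0=S P1=I P2=S P3=S  mem[L2]=66
6. P0: load  L1  bus=[BusRd]  L1: P0=S P1=I P2=I P3=I  mem[L1]=10
7. P0: load  L2  bus=[-]  L2: P0=S P1=I P2=S P3=S  mem[L2]=66
8. P2: load  L2  bus=[-]  L2: P0=S P1=I P2=S P3=S  mem[L2]=66
9. P0: store L0 := 21  bus=[BusRdX,Flush]  L0: P0=M P1=I P2=I P3=I  mem[L0]=14
10. P0: store L2 := 31  bus=[BusRdX]  L2: P0=M P1=I P2=I P3=I  mem[L2]=66
11. P3: store L0 := 83  bus=[BusRdX,Flush]  L0: P0=I P1=I P2=I P3=M  mem[L0]=21
12. P0: load  L2  bus=[-]  L2: P0=M P1=I P2=I P3=I  mem[L2]=66
13. P2: store L2 := 30  bus=[BusRdX,Flush]  L2: P0=I P1=I P2=M P3=I  mem[L2]=31
14. P2: store L2 := 17  bus=[-]  L2: P0=I P1=I P2=M P3=I  mem[L2]=31
15. P1: load  L1  bus=[BusRd]  L1: P0=S P1=S P2=I P3=I  mem[L1]=10
16. P0: load  L2  bus=[BusRd,Flush]  L2: P0=S P1=I P2=S P3=I  mem[L2]=17
17. P3: load  L2  bus=[BusRd]  L2: P0=S P1=I P2=S P3=S  mem[L2]=17
18. P2: store L2 := 38  bus=[BusRdX]  L2: P0=I P1=I P2=M P3=I  mem[L2]=17
19. P0: load  L2  bus=[BusRd,Flush]  L2: P0=S P1=I P2=S P3=I  mem[L2]=38
20. P3: load  L2  bus=[BusRd]  L2: P0=S P1=I P2=S P3=S  mem[L2]=38
21. P1: load  L2  bus=[BusRd]  L2: P0=S P1=S P2=S P3=S  mem[L2]=38
22. P3: store L2 := 47  bus=[BusRdX]  L2: P0=I P1=I P2=I P3=M  mem[L2]=38
23. P1: load  L2  bus=[BusRd,Flush]  L2: P0=I P1=S P2=I P3=S  mem[L2]=47
24. P2: load  L2  bus=[BusRd]  L2: P0=I P1=S P2=S P3=S  mem[L2]=47
25. P0: store L2 := 4  bus=[BusRdX]  L2: P0=M P1=I P2=I P3=I  mem[L2]=47
26. P0: load  L0  bus=[BusRd,Flush]  L0: P0=S P1=I P2=I P3=S  mem[L0]=83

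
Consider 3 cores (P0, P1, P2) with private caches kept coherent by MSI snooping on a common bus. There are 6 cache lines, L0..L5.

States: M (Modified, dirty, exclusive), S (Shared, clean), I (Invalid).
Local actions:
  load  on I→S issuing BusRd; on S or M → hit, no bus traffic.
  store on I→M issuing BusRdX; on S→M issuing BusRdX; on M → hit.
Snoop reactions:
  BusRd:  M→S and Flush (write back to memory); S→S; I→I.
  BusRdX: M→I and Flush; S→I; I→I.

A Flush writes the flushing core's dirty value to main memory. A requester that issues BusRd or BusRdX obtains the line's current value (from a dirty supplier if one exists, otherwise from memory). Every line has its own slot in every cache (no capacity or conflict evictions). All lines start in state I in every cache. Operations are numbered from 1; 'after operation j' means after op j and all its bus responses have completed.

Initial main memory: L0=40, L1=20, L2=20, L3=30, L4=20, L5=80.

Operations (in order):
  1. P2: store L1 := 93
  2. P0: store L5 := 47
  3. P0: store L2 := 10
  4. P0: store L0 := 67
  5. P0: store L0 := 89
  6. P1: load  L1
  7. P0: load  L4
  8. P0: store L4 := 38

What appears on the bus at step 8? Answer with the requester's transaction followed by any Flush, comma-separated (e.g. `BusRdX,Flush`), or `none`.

bus = BusRdX

1. P2: store L1 := 93  bus=[BusRdX]  L1: P0=I P1=I P2=M  mem[L1]=20
2. P0: store L5 := 47  bus=[BusRdX]  L5: P0=M P1=I P2=I  mem[L5]=80
3. P0: store L2 := 10  bus=[BusRdX]  L2: P0=M P1=I P2=I  mem[L2]=20
4. P0: store L0 := 67  bus=[BusRdX]  L0: P0=M P1=I P2=I  mem[L0]=40
5. P0: store L0 := 89  bus=[-]  L0: P0=M P1=I P2=I  mem[L0]=40
6. P1: load  L1  bus=[BusRd,Flush]  L1: P0=I P1=S P2=S  mem[L1]=93
7. P0: load  L4  bus=[BusRd]  L4: P0=S P1=I P2=I  mem[L4]=20
8. P0: store L4 := 38  bus=[BusRdX]  L4: P0=M P1=I P2=I  mem[L4]=20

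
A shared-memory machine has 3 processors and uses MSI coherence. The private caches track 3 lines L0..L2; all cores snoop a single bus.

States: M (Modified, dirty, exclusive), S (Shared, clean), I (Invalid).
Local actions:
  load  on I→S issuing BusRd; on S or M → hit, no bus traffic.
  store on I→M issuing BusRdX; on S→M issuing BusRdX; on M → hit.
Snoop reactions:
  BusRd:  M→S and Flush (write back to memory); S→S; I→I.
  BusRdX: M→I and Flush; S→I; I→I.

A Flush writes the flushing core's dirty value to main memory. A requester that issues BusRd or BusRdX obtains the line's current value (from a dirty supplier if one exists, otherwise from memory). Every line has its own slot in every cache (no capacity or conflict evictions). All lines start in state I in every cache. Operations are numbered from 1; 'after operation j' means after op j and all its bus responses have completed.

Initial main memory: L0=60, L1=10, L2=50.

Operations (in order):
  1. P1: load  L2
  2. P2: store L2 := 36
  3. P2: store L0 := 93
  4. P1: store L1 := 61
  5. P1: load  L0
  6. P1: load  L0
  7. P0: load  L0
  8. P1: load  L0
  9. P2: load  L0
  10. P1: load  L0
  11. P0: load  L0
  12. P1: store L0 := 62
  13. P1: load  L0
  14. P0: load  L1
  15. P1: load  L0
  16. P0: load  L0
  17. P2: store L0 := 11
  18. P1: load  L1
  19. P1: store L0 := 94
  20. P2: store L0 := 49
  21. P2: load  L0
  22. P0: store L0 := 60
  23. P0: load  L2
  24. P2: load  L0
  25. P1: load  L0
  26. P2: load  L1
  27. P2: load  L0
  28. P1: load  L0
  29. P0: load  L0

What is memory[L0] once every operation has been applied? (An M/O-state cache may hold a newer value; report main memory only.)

  op1 P1: load  L2 → I/S/I on L2; bus BusRd; mem=50
  op2 P2: store L2 := 36 → I/I/M on L2; bus BusRdX; mem=50
  op3 P2: store L0 := 93 → I/I/M on L0; bus BusRdX; mem=60
  op4 P1: store L1 := 61 → I/M/I on L1; bus BusRdX; mem=10
  op5 P1: load  L0 → I/S/S on L0; bus BusRd Flush; mem=93
  op6 P1: load  L0 → I/S/S on L0; bus (none); mem=93
  op7 P0: load  L0 → S/S/S on L0; bus BusRd; mem=93
  op8 P1: load  L0 → S/S/S on L0; bus (none); mem=93
  op9 P2: load  L0 → S/S/S on L0; bus (none); mem=93
  op10 P1: load  L0 → S/S/S on L0; bus (none); mem=93
  op11 P0: load  L0 → S/S/S on L0; bus (none); mem=93
  op12 P1: store L0 := 62 → I/M/I on L0; bus BusRdX; mem=93
  op13 P1: load  L0 → I/M/I on L0; bus (none); mem=93
  op14 P0: load  L1 → S/S/I on L1; bus BusRd Flush; mem=61
  op15 P1: load  L0 → I/M/I on L0; bus (none); mem=93
  op16 P0: load  L0 → S/S/I on L0; bus BusRd Flush; mem=62
  op17 P2: store L0 := 11 → I/I/M on L0; bus BusRdX; mem=62
  op18 P1: load  L1 → S/S/I on L1; bus (none); mem=61
  op19 P1: store L0 := 94 → I/M/I on L0; bus BusRdX Flush; mem=11
  op20 P2: store L0 := 49 → I/I/M on L0; bus BusRdX Flush; mem=94
  op21 P2: load  L0 → I/I/M on L0; bus (none); mem=94
  op22 P0: store L0 := 60 → M/I/I on L0; bus BusRdX Flush; mem=49
  op23 P0: load  L2 → S/I/S on L2; bus BusRd Flush; mem=36
  op24 P2: load  L0 → S/I/S on L0; bus BusRd Flush; mem=60
  op25 P1: load  L0 → S/S/S on L0; bus BusRd; mem=60
  op26 P2: load  L1 → S/S/S on L1; bus BusRd; mem=61
  op27 P2: load  L0 → S/S/S on L0; bus (none); mem=60
  op28 P1: load  L0 → S/S/S on L0; bus (none); mem=60
  op29 P0: load  L0 → S/S/S on L0; bus (none); mem=60

memory[L0] = 60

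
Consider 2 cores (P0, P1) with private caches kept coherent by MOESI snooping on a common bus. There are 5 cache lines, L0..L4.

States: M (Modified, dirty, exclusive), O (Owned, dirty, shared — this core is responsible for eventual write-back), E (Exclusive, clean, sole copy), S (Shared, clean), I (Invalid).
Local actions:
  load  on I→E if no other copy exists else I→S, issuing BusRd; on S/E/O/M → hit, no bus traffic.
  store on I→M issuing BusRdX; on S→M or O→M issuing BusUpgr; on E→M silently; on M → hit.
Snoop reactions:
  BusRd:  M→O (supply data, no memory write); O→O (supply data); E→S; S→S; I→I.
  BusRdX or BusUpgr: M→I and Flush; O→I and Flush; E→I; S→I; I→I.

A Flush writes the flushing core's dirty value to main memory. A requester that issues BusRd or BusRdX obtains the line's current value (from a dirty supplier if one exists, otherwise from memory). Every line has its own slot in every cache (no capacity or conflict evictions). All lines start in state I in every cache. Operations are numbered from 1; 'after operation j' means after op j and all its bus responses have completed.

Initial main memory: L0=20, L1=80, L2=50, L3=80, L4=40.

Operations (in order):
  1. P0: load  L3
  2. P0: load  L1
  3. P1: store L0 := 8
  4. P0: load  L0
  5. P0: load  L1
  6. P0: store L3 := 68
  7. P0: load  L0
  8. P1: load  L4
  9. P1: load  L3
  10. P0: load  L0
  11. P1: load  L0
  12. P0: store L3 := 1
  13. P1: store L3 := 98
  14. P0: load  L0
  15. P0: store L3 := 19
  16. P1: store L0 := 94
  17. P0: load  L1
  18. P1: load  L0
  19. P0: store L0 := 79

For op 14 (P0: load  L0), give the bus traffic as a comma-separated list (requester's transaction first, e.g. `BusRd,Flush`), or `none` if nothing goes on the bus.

bus = none

  op1 P0: load  L3 → E/I on L3; bus BusRd; mem=80
  op2 P0: load  L1 → E/I on L1; bus BusRd; mem=80
  op3 P1: store L0 := 8 → I/M on L0; bus BusRdX; mem=20
  op4 P0: load  L0 → S/O on L0; bus BusRd; mem=20
  op5 P0: load  L1 → E/I on L1; bus (none); mem=80
  op6 P0: store L3 := 68 → M/I on L3; bus (none); mem=80
  op7 P0: load  L0 → S/O on L0; bus (none); mem=20
  op8 P1: load  L4 → I/E on L4; bus BusRd; mem=40
  op9 P1: load  L3 → O/S on L3; bus BusRd; mem=80
  op10 P0: load  L0 → S/O on L0; bus (none); mem=20
  op11 P1: load  L0 → S/O on L0; bus (none); mem=20
  op12 P0: store L3 := 1 → M/I on L3; bus BusUpgr; mem=80
  op13 P1: store L3 := 98 → I/M on L3; bus BusRdX Flush; mem=1
  op14 P0: load  L0 → S/O on L0; bus (none); mem=20
  op15 P0: store L3 := 19 → M/I on L3; bus BusRdX Flush; mem=98
  op16 P1: store L0 := 94 → I/M on L0; bus BusUpgr; mem=20
  op17 P0: load  L1 → E/I on L1; bus (none); mem=80
  op18 P1: load  L0 → I/M on L0; bus (none); mem=20
  op19 P0: store L0 := 79 → M/I on L0; bus BusRdX Flush; mem=94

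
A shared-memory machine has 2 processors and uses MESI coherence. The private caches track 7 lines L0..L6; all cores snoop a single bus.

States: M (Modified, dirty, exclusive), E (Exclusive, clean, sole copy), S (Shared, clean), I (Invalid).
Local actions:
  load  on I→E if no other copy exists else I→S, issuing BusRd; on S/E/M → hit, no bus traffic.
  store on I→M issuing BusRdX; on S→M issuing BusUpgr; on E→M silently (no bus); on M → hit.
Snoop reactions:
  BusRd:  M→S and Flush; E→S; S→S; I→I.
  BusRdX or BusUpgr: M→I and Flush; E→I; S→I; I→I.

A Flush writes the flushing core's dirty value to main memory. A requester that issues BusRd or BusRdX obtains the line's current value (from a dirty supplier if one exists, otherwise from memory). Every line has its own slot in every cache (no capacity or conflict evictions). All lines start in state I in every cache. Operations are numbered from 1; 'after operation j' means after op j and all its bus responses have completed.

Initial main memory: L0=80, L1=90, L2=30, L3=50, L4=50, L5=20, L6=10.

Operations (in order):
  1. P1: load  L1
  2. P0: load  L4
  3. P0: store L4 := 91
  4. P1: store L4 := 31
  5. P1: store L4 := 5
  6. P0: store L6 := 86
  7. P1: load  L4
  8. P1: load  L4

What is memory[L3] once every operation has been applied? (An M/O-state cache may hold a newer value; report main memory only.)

1. P1: load  L1  bus=[BusRd]  L1: P0=I P1=E  mem[L1]=90
2. P0: load  L4  bus=[BusRd]  L4: P0=E P1=I  mem[L4]=50
3. P0: store L4 := 91  bus=[-]  L4: P0=M P1=I  mem[L4]=50
4. P1: store L4 := 31  bus=[BusRdX,Flush]  L4: P0=I P1=M  mem[L4]=91
5. P1: store L4 := 5  bus=[-]  L4: P0=I P1=M  mem[L4]=91
6. P0: store L6 := 86  bus=[BusRdX]  L6: P0=M P1=I  mem[L6]=10
7. P1: load  L4  bus=[-]  L4: P0=I P1=M  mem[L4]=91
8. P1: load  L4  bus=[-]  L4: P0=I P1=M  mem[L4]=91

memory[L3] = 50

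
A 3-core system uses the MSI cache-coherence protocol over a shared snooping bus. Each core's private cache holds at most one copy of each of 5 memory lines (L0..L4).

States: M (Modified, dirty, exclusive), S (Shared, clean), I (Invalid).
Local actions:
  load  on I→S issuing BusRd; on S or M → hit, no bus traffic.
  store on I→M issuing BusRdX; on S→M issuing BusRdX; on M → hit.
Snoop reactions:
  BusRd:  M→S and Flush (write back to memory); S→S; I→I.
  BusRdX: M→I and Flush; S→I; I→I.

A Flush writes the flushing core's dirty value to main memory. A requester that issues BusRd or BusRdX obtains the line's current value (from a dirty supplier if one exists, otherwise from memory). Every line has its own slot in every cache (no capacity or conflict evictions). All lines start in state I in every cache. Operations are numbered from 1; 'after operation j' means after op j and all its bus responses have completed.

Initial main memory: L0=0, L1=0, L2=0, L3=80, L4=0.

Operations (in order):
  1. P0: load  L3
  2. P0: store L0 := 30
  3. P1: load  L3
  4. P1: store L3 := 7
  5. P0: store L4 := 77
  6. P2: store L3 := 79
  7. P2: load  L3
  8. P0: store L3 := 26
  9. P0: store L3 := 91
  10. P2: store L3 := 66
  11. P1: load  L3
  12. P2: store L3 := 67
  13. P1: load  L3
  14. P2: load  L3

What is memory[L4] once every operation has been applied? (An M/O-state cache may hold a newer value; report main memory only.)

memory[L4] = 0

1. P0: load  L3  bus=[BusRd]  L3: P0=S P1=I P2=I  mem[L3]=80
2. P0: store L0 := 30  bus=[BusRdX]  L0: P0=M P1=I P2=I  mem[L0]=0
3. P1: load  L3  bus=[BusRd]  L3: P0=S P1=S P2=I  mem[L3]=80
4. P1: store L3 := 7  bus=[BusRdX]  L3: P0=I P1=M P2=I  mem[L3]=80
5. P0: store L4 := 77  bus=[BusRdX]  L4: P0=M P1=I P2=I  mem[L4]=0
6. P2: store L3 := 79  bus=[BusRdX,Flush]  L3: P0=I P1=I P2=M  mem[L3]=7
7. P2: load  L3  bus=[-]  L3: P0=I P1=I P2=M  mem[L3]=7
8. P0: store L3 := 26  bus=[BusRdX,Flush]  L3: P0=M P1=I P2=I  mem[L3]=79
9. P0: store L3 := 91  bus=[-]  L3: P0=M P1=I P2=I  mem[L3]=79
10. P2: store L3 := 66  bus=[BusRdX,Flush]  L3: P0=I P1=I P2=M  mem[L3]=91
11. P1: load  L3  bus=[BusRd,Flush]  L3: P0=I P1=S P2=S  mem[L3]=66
12. P2: store L3 := 67  bus=[BusRdX]  L3: P0=I P1=I P2=M  mem[L3]=66
13. P1: load  L3  bus=[BusRd,Flush]  L3: P0=I P1=S P2=S  mem[L3]=67
14. P2: load  L3  bus=[-]  L3: P0=I P1=S P2=S  mem[L3]=67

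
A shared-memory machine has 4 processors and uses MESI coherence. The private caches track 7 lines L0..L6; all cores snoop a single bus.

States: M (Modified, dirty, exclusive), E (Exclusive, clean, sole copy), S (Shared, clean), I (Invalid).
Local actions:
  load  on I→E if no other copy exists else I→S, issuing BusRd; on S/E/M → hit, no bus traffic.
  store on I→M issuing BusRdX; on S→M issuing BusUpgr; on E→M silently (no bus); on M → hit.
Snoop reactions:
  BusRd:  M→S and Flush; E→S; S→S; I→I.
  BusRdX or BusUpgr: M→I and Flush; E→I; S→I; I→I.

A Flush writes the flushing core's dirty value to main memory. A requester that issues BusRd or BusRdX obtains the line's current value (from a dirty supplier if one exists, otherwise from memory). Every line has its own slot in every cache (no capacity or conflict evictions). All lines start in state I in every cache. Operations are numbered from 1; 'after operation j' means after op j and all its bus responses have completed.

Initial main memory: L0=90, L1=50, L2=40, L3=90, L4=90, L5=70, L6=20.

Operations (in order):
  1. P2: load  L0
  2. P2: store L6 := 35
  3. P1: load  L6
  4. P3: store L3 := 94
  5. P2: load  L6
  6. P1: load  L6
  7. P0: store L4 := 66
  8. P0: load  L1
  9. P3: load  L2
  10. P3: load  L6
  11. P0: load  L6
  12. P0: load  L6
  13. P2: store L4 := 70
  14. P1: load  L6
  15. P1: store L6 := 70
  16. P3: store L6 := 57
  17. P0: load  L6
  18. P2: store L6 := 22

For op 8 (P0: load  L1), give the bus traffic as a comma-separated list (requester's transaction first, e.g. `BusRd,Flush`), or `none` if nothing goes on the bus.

  op1 P2: load  L0 → I/I/E/I on L0; bus BusRd; mem=90
  op2 P2: store L6 := 35 → I/I/M/I on L6; bus BusRdX; mem=20
  op3 P1: load  L6 → I/S/S/I on L6; bus BusRd Flush; mem=35
  op4 P3: store L3 := 94 → I/I/I/M on L3; bus BusRdX; mem=90
  op5 P2: load  L6 → I/S/S/I on L6; bus (none); mem=35
  op6 P1: load  L6 → I/S/S/I on L6; bus (none); mem=35
  op7 P0: store L4 := 66 → M/I/I/I on L4; bus BusRdX; mem=90
  op8 P0: load  L1 → E/I/I/I on L1; bus BusRd; mem=50
  op9 P3: load  L2 → I/I/I/E on L2; bus BusRd; mem=40
  op10 P3: load  L6 → I/S/S/S on L6; bus BusRd; mem=35
  op11 P0: load  L6 → S/S/S/S on L6; bus BusRd; mem=35
  op12 P0: load  L6 → S/S/S/S on L6; bus (none); mem=35
  op13 P2: store L4 := 70 → I/I/M/I on L4; bus BusRdX Flush; mem=66
  op14 P1: load  L6 → S/S/S/S on L6; bus (none); mem=35
  op15 P1: store L6 := 70 → I/M/I/I on L6; bus BusUpgr; mem=35
  op16 P3: store L6 := 57 → I/I/I/M on L6; bus BusRdX Flush; mem=70
  op17 P0: load  L6 → S/I/I/S on L6; bus BusRd Flush; mem=57
  op18 P2: store L6 := 22 → I/I/M/I on L6; bus BusRdX; mem=57

bus = BusRd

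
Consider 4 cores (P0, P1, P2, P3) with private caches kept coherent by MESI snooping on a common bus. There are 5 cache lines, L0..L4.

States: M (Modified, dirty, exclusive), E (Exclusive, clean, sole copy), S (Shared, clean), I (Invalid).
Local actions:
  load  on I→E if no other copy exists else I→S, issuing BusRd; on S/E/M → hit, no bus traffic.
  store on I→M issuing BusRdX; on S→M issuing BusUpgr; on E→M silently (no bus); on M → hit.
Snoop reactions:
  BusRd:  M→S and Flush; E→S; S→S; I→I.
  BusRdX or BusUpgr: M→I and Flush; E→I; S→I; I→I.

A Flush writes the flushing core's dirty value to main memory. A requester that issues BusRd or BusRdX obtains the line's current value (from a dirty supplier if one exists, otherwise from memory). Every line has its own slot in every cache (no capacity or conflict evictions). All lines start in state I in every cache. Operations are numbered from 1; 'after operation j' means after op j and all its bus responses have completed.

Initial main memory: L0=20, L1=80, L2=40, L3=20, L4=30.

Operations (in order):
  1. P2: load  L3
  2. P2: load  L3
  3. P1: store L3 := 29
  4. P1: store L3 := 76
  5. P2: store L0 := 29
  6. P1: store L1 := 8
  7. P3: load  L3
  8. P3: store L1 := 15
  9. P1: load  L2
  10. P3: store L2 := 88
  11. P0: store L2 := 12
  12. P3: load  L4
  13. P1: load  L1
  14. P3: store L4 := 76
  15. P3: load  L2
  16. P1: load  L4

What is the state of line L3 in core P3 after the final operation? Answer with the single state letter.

state = S

[1] P2: load  L3 | P0:I, P1:I, P2:E(20), P3:I | bus: BusRd
[2] P2: load  L3 | P0:I, P1:I, P2:E(20), P3:I | bus: none
[3] P1: store L3 := 29 | P0:I, P1:M(29), P2:I, P3:I | bus: BusRdX
[4] P1: store L3 := 76 | P0:I, P1:M(76), P2:I, P3:I | bus: none
[5] P2: store L0 := 29 | P0:I, P1:I, P2:M(29), P3:I | bus: BusRdX
[6] P1: store L1 := 8 | P0:I, P1:M(8), P2:I, P3:I | bus: BusRdX
[7] P3: load  L3 | P0:I, P1:S(76), P2:I, P3:S(76) | bus: BusRd,Flush
[8] P3: store L1 := 15 | P0:I, P1:I, P2:I, P3:M(15) | bus: BusRdX,Flush
[9] P1: load  L2 | P0:I, P1:E(40), P2:I, P3:I | bus: BusRd
[10] P3: store L2 := 88 | P0:I, P1:I, P2:I, P3:M(88) | bus: BusRdX
[11] P0: store L2 := 12 | P0:M(12), P1:I, P2:I, P3:I | bus: BusRdX,Flush
[12] P3: load  L4 | P0:I, P1:I, P2:I, P3:E(30) | bus: BusRd
[13] P1: load  L1 | P0:I, P1:S(15), P2:I, P3:S(15) | bus: BusRd,Flush
[14] P3: store L4 := 76 | P0:I, P1:I, P2:I, P3:M(76) | bus: none
[15] P3: load  L2 | P0:S(12), P1:I, P2:I, P3:S(12) | bus: BusRd,Flush
[16] P1: load  L4 | P0:I, P1:S(76), P2:I, P3:S(76) | bus: BusRd,Flush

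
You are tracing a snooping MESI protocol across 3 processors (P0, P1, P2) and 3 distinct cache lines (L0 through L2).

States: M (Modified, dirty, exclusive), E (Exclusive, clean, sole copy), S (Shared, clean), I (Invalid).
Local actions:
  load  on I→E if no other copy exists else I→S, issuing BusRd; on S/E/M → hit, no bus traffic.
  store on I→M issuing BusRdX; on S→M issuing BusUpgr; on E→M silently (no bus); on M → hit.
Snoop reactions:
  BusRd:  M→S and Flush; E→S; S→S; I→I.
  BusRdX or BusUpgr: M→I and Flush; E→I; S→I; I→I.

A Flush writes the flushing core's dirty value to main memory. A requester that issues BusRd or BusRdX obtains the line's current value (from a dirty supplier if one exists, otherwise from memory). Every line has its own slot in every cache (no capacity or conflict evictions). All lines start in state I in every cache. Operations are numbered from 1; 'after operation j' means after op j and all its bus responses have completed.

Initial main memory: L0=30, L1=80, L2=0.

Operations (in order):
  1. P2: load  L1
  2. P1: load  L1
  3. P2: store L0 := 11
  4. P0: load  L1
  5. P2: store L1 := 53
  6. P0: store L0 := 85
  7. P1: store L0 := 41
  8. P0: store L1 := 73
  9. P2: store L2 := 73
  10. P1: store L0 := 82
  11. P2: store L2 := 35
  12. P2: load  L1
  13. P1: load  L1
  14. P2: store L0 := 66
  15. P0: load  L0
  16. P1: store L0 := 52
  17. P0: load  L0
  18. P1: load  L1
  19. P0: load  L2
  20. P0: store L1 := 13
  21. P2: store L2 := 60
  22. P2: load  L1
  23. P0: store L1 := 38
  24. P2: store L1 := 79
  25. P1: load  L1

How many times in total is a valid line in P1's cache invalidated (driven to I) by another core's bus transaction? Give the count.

[1] P2: load  L1 | P0:I, P1:I, P2:E(80) | bus: BusRd
[2] P1: load  L1 | P0:I, P1:S(80), P2:S(80) | bus: BusRd
[3] P2: store L0 := 11 | P0:I, P1:I, P2:M(11) | bus: BusRdX
[4] P0: load  L1 | P0:S(80), P1:S(80), P2:S(80) | bus: BusRd
[5] P2: store L1 := 53 | P0:I, P1:I, P2:M(53) | bus: BusUpgr
[6] P0: store L0 := 85 | P0:M(85), P1:I, P2:I | bus: BusRdX,Flush
[7] P1: store L0 := 41 | P0:I, P1:M(41), P2:I | bus: BusRdX,Flush
[8] P0: store L1 := 73 | P0:M(73), P1:I, P2:I | bus: BusRdX,Flush
[9] P2: store L2 := 73 | P0:I, P1:I, P2:M(73) | bus: BusRdX
[10] P1: store L0 := 82 | P0:I, P1:M(82), P2:I | bus: none
[11] P2: store L2 := 35 | P0:I, P1:I, P2:M(35) | bus: none
[12] P2: load  L1 | P0:S(73), P1:I, P2:S(73) | bus: BusRd,Flush
[13] P1: load  L1 | P0:S(73), P1:S(73), P2:S(73) | bus: BusRd
[14] P2: store L0 := 66 | P0:I, P1:I, P2:M(66) | bus: BusRdX,Flush
[15] P0: load  L0 | P0:S(66), P1:I, P2:S(66) | bus: BusRd,Flush
[16] P1: store L0 := 52 | P0:I, P1:M(52), P2:I | bus: BusRdX
[17] P0: load  L0 | P0:S(52), P1:S(52), P2:I | bus: BusRd,Flush
[18] P1: load  L1 | P0:S(73), P1:S(73), P2:S(73) | bus: none
[19] P0: load  L2 | P0:S(35), P1:I, P2:S(35) | bus: BusRd,Flush
[20] P0: store L1 := 13 | P0:M(13), P1:I, P2:I | bus: BusUpgr
[21] P2: store L2 := 60 | P0:I, P1:I, P2:M(60) | bus: BusUpgr
[22] P2: load  L1 | P0:S(13), P1:I, P2:S(13) | bus: BusRd,Flush
[23] P0: store L1 := 38 | P0:M(38), P1:I, P2:I | bus: BusUpgr
[24] P2: store L1 := 79 | P0:I, P1:I, P2:M(79) | bus: BusRdX,Flush
[25] P1: load  L1 | P0:I, P1:S(79), P2:S(79) | bus: BusRd,Flush

invalidations = 3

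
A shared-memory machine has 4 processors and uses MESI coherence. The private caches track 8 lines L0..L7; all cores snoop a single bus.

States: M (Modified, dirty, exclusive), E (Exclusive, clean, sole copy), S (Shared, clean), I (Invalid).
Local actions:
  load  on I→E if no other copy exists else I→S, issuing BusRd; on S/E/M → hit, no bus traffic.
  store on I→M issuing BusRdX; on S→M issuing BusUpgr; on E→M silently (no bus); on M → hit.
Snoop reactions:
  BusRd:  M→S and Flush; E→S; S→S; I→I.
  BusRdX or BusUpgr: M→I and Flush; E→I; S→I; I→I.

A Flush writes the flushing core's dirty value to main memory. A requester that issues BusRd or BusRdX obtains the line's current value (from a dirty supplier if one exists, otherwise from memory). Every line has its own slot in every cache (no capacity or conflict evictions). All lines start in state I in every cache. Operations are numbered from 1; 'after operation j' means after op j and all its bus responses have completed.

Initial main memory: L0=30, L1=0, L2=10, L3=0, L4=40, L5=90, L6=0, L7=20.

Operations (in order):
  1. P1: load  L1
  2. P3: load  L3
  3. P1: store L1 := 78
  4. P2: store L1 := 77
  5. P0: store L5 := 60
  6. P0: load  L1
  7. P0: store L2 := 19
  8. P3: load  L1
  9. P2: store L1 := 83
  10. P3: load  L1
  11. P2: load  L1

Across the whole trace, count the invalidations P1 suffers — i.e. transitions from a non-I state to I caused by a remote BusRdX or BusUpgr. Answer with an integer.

1. P1: load  L1  bus=[BusRd]  L1: P0=I P1=E P2=I P3=I  mem[L1]=0
2. P3: load  L3  bus=[BusRd]  L3: P0=I P1=I P2=I P3=E  mem[L3]=0
3. P1: store L1 := 78  bus=[-]  L1: P0=I P1=M P2=I P3=I  mem[L1]=0
4. P2: store L1 := 77  bus=[BusRdX,Flush]  L1: P0=I P1=I P2=M P3=I  mem[L1]=78
5. P0: store L5 := 60  bus=[BusRdX]  L5: P0=M P1=I P2=I P3=I  mem[L5]=90
6. P0: load  L1  bus=[BusRd,Flush]  L1: P0=S P1=I P2=S P3=I  mem[L1]=77
7. P0: store L2 := 19  bus=[BusRdX]  L2: P0=M P1=I P2=I P3=I  mem[L2]=10
8. P3: load  L1  bus=[BusRd]  L1: P0=S P1=I P2=S P3=S  mem[L1]=77
9. P2: store L1 := 83  bus=[BusUpgr]  L1: P0=I P1=I P2=M P3=I  mem[L1]=77
10. P3: load  L1  bus=[BusRd,Flush]  L1: P0=I P1=I P2=S P3=S  mem[L1]=83
11. P2: load  L1  bus=[-]  L1: P0=I P1=I P2=S P3=S  mem[L1]=83

invalidations = 1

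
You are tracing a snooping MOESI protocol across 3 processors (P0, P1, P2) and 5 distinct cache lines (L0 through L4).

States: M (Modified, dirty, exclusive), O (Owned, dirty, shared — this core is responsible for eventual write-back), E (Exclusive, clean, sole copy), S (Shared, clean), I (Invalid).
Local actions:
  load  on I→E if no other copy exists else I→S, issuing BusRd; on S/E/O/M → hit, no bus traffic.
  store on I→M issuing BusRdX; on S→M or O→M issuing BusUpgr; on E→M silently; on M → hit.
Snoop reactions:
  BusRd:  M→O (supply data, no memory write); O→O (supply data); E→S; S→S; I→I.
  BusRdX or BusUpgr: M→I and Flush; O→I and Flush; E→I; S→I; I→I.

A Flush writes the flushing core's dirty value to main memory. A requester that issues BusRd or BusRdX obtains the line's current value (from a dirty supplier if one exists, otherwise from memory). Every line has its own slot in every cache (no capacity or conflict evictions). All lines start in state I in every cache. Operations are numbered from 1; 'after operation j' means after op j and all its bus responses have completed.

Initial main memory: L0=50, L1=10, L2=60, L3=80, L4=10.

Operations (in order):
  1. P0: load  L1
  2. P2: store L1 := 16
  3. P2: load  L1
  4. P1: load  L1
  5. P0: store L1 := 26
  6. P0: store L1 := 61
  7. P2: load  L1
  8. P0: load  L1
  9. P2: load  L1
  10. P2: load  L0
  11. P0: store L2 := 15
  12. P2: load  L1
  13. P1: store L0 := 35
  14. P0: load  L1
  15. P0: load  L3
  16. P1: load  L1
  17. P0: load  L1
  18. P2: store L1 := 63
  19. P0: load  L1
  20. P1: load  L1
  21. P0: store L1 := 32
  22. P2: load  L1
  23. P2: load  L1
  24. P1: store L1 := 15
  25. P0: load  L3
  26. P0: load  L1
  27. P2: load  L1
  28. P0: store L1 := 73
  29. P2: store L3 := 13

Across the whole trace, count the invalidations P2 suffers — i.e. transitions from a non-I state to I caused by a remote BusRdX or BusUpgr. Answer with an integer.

invalidations = 5

[1] P0: load  L1 | P0:E(10), P1:I, P2:I | bus: BusRd
[2] P2: store L1 := 16 | P0:I, P1:I, P2:M(16) | bus: BusRdX
[3] P2: load  L1 | P0:I, P1:I, P2:M(16) | bus: none
[4] P1: load  L1 | P0:I, P1:S(16), P2:O(16) | bus: BusRd
[5] P0: store L1 := 26 | P0:M(26), P1:I, P2:I | bus: BusRdX,Flush
[6] P0: store L1 := 61 | P0:M(61), P1:I, P2:I | bus: none
[7] P2: load  L1 | P0:O(61), P1:I, P2:S(61) | bus: BusRd
[8] P0: load  L1 | P0:O(61), P1:I, P2:S(61) | bus: none
[9] P2: load  L1 | P0:O(61), P1:I, P2:S(61) | bus: none
[10] P2: load  L0 | P0:I, P1:I, P2:E(50) | bus: BusRd
[11] P0: store L2 := 15 | P0:M(15), P1:I, P2:I | bus: BusRdX
[12] P2: load  L1 | P0:O(61), P1:I, P2:S(61) | bus: none
[13] P1: store L0 := 35 | P0:I, P1:M(35), P2:I | bus: BusRdX
[14] P0: load  L1 | P0:O(61), P1:I, P2:S(61) | bus: none
[15] P0: load  L3 | P0:E(80), P1:I, P2:I | bus: BusRd
[16] P1: load  L1 | P0:O(61), P1:S(61), P2:S(61) | bus: BusRd
[17] P0: load  L1 | P0:O(61), P1:S(61), P2:S(61) | bus: none
[18] P2: store L1 := 63 | P0:I, P1:I, P2:M(63) | bus: BusUpgr,Flush
[19] P0: load  L1 | P0:S(63), P1:I, P2:O(63) | bus: BusRd
[20] P1: load  L1 | P0:S(63), P1:S(63), P2:O(63) | bus: BusRd
[21] P0: store L1 := 32 | P0:M(32), P1:I, P2:I | bus: BusUpgr,Flush
[22] P2: load  L1 | P0:O(32), P1:I, P2:S(32) | bus: BusRd
[23] P2: load  L1 | P0:O(32), P1:I, P2:S(32) | bus: none
[24] P1: store L1 := 15 | P0:I, P1:M(15), P2:I | bus: BusRdX,Flush
[25] P0: load  L3 | P0:E(80), P1:I, P2:I | bus: none
[26] P0: load  L1 | P0:S(15), P1:O(15), P2:I | bus: BusRd
[27] P2: load  L1 | P0:S(15), P1:O(15), P2:S(15) | bus: BusRd
[28] P0: store L1 := 73 | P0:M(73), P1:I, P2:I | bus: BusUpgr,Flush
[29] P2: store L3 := 13 | P0:I, P1:I, P2:M(13) | bus: BusRdX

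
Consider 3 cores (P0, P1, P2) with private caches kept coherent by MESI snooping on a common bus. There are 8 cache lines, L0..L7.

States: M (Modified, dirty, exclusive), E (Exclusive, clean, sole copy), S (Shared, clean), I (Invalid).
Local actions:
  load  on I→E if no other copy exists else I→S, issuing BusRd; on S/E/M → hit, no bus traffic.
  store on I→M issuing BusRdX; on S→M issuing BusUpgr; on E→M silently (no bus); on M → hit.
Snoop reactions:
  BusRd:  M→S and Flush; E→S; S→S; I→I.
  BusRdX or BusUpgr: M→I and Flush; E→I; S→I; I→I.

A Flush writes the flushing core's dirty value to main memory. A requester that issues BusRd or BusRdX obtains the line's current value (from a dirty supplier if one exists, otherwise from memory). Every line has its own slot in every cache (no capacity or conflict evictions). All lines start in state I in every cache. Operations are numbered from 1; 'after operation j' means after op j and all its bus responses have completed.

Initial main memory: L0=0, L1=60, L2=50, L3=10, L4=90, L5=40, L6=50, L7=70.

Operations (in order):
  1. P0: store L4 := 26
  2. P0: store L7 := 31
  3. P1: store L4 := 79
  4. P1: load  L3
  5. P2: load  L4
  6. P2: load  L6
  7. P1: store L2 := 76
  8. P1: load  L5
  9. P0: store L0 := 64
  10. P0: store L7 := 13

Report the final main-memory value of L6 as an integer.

memory[L6] = 50

1. P0: store L4 := 26  bus=[BusRdX]  L4: P0=M P1=I P2=I  mem[L4]=90
2. P0: store L7 := 31  bus=[BusRdX]  L7: P0=M P1=I P2=I  mem[L7]=70
3. P1: store L4 := 79  bus=[BusRdX,Flush]  L4: P0=I P1=M P2=I  mem[L4]=26
4. P1: load  L3  bus=[BusRd]  L3: P0=I P1=E P2=I  mem[L3]=10
5. P2: load  L4  bus=[BusRd,Flush]  L4: P0=I P1=S P2=S  mem[L4]=79
6. P2: load  L6  bus=[BusRd]  L6: P0=I P1=I P2=E  mem[L6]=50
7. P1: store L2 := 76  bus=[BusRdX]  L2: P0=I P1=M P2=I  mem[L2]=50
8. P1: load  L5  bus=[BusRd]  L5: P0=I P1=E P2=I  mem[L5]=40
9. P0: store L0 := 64  bus=[BusRdX]  L0: P0=M P1=I P2=I  mem[L0]=0
10. P0: store L7 := 13  bus=[-]  L7: P0=M P1=I P2=I  mem[L7]=70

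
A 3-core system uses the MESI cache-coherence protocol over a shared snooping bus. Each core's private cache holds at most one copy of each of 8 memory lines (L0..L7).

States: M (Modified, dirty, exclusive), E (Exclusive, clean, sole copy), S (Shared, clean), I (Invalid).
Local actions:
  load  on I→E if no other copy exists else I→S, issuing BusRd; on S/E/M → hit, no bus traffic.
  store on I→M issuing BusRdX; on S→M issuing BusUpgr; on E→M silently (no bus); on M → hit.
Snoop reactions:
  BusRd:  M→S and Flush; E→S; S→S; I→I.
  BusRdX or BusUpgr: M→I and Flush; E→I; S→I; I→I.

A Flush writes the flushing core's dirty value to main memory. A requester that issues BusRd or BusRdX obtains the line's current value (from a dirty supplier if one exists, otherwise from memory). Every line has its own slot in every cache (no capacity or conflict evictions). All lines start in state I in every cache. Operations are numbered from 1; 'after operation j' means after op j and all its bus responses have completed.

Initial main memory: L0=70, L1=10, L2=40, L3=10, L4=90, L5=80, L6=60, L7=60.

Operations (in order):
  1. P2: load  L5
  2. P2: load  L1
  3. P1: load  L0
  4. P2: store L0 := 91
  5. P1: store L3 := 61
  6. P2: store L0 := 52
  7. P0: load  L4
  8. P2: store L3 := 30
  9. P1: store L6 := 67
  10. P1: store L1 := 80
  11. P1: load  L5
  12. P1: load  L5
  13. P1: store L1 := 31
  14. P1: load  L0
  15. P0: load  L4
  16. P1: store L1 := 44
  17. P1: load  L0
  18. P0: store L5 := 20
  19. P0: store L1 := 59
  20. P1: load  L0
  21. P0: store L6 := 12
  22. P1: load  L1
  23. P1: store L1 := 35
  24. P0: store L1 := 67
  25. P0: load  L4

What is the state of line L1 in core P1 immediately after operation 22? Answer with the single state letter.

  op1 P2: load  L5 → I/I/E on L5; bus BusRd; mem=80
  op2 P2: load  L1 → I/I/E on L1; bus BusRd; mem=10
  op3 P1: load  L0 → I/E/I on L0; bus BusRd; mem=70
  op4 P2: store L0 := 91 → I/I/M on L0; bus BusRdX; mem=70
  op5 P1: store L3 := 61 → I/M/I on L3; bus BusRdX; mem=10
  op6 P2: store L0 := 52 → I/I/M on L0; bus (none); mem=70
  op7 P0: load  L4 → E/I/I on L4; bus BusRd; mem=90
  op8 P2: store L3 := 30 → I/I/M on L3; bus BusRdX Flush; mem=61
  op9 P1: store L6 := 67 → I/M/I on L6; bus BusRdX; mem=60
  op10 P1: store L1 := 80 → I/M/I on L1; bus BusRdX; mem=10
  op11 P1: load  L5 → I/S/S on L5; bus BusRd; mem=80
  op12 P1: load  L5 → I/S/S on L5; bus (none); mem=80
  op13 P1: store L1 := 31 → I/M/I on L1; bus (none); mem=10
  op14 P1: load  L0 → I/S/S on L0; bus BusRd Flush; mem=52
  op15 P0: load  L4 → E/I/I on L4; bus (none); mem=90
  op16 P1: store L1 := 44 → I/M/I on L1; bus (none); mem=10
  op17 P1: load  L0 → I/S/S on L0; bus (none); mem=52
  op18 P0: store L5 := 20 → M/I/I on L5; bus BusRdX; mem=80
  op19 P0: store L1 := 59 → M/I/I on L1; bus BusRdX Flush; mem=44
  op20 P1: load  L0 → I/S/S on L0; bus (none); mem=52
  op21 P0: store L6 := 12 → M/I/I on L6; bus BusRdX Flush; mem=67
  op22 P1: load  L1 → S/S/I on L1; bus BusRd Flush; mem=59
  op23 P1: store L1 := 35 → I/M/I on L1; bus BusUpgr; mem=59
  op24 P0: store L1 := 67 → M/I/I on L1; bus BusRdX Flush; mem=35
  op25 P0: load  L4 → E/I/I on L4; bus (none); mem=90

state = S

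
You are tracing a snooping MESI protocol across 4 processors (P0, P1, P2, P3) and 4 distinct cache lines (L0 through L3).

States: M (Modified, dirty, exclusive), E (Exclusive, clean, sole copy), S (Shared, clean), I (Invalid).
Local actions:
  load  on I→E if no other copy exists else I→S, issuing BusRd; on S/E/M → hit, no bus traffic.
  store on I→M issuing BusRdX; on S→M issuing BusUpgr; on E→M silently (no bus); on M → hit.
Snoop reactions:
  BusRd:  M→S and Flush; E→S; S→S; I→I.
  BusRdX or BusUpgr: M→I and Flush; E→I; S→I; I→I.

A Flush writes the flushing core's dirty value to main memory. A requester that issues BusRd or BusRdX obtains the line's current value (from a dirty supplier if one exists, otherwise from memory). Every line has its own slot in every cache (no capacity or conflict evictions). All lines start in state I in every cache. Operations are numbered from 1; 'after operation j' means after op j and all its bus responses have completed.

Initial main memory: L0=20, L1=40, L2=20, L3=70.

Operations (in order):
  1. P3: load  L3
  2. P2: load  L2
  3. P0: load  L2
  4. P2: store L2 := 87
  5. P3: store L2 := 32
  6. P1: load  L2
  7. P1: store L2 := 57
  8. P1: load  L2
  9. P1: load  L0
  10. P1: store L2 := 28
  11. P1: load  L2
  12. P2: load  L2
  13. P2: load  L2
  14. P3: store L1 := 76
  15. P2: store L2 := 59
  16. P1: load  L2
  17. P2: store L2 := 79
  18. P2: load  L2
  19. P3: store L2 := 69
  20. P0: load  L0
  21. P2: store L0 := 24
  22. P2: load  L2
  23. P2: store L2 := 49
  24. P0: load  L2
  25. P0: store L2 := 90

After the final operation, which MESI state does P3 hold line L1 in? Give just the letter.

1. P3: load  L3  bus=[BusRd]  L3: P0=I P1=I P2=I P3=E  mem[L3]=70
2. P2: load  L2  bus=[BusRd]  L2: P0=I P1=I P2=E P3=I  mem[L2]=20
3. P0: load  L2  bus=[BusRd]  L2: P0=S P1=I P2=S P3=I  mem[L2]=20
4. P2: store L2 := 87  bus=[BusUpgr]  L2: P0=I P1=I P2=M P3=I  mem[L2]=20
5. P3: store L2 := 32  bus=[BusRdX,Flush]  L2: P0=I P1=I P2=I P3=M  mem[L2]=87
6. P1: load  L2  bus=[BusRd,Flush]  L2: P0=I P1=S P2=I P3=S  mem[L2]=32
7. P1: store L2 := 57  bus=[BusUpgr]  L2: P0=I P1=M P2=I P3=I  mem[L2]=32
8. P1: load  L2  bus=[-]  L2: P0=I P1=M P2=I P3=I  mem[L2]=32
9. P1: load  L0  bus=[BusRd]  L0: P0=I P1=E P2=I P3=I  mem[L0]=20
10. P1: store L2 := 28  bus=[-]  L2: P0=I P1=M P2=I P3=I  mem[L2]=32
11. P1: load  L2  bus=[-]  L2: P0=I P1=M P2=I P3=I  mem[L2]=32
12. P2: load  L2  bus=[BusRd,Flush]  L2: P0=I P1=S P2=S P3=I  mem[L2]=28
13. P2: load  L2  bus=[-]  L2: P0=I P1=S P2=S P3=I  mem[L2]=28
14. P3: store L1 := 76  bus=[BusRdX]  L1: P0=I P1=I P2=I P3=M  mem[L1]=40
15. P2: store L2 := 59  bus=[BusUpgr]  L2: P0=I P1=I P2=M P3=I  mem[L2]=28
16. P1: load  L2  bus=[BusRd,Flush]  L2: P0=I P1=S P2=S P3=I  mem[L2]=59
17. P2: store L2 := 79  bus=[BusUpgr]  L2: P0=I P1=I P2=M P3=I  mem[L2]=59
18. P2: load  L2  bus=[-]  L2: P0=I P1=I P2=M P3=I  mem[L2]=59
19. P3: store L2 := 69  bus=[BusRdX,Flush]  L2: P0=I P1=I P2=I P3=M  mem[L2]=79
20. P0: load  L0  bus=[BusRd]  L0: P0=S P1=S P2=I P3=I  mem[L0]=20
21. P2: store L0 := 24  bus=[BusRdX]  L0: P0=I P1=I P2=M P3=I  mem[L0]=20
22. P2: load  L2  bus=[BusRd,Flush]  L2: P0=I P1=I P2=S P3=S  mem[L2]=69
23. P2: store L2 := 49  bus=[BusUpgr]  L2: P0=I P1=I P2=M P3=I  mem[L2]=69
24. P0: load  L2  bus=[BusRd,Flush]  L2: P0=S P1=I P2=S P3=I  mem[L2]=49
25. P0: store L2 := 90  bus=[BusUpgr]  L2: P0=M P1=I P2=I P3=I  mem[L2]=49

state = M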